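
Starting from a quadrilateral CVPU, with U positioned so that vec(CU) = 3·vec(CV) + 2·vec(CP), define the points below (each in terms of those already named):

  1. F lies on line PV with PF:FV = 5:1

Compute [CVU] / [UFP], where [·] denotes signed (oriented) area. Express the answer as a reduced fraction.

[CVU]:[UFP] = -3/5

Assign C = (0, 0), V = (1, 0), P = (0, 1), U = (3, 2) — the answer is frame-independent, so this choice is without loss of generality.
1. F lies on line PV with PF:FV = 5:1 ⇒ F = (5/6, 1/6)
2·[CVU] = 2, 2·[UFP] = -10/3
[CVU]:[UFP] = 2:-10/3 = -3/5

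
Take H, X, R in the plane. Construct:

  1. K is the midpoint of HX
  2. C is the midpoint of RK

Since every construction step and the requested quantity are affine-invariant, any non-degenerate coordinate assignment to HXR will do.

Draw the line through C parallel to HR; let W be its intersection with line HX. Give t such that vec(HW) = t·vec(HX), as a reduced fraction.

Assign H = (0, 0), X = (1, 0), R = (0, 1) — the answer is frame-independent, so this choice is without loss of generality.
1. K is the midpoint of HX ⇒ K = (1/2, 0)
2. C is the midpoint of RK ⇒ C = (1/4, 1/2)
through C parallel to HR: direction (0, 1); meets HX at W = (1/4, 0)
W = H + t·(X−H) with t = 1/4

t = 1/4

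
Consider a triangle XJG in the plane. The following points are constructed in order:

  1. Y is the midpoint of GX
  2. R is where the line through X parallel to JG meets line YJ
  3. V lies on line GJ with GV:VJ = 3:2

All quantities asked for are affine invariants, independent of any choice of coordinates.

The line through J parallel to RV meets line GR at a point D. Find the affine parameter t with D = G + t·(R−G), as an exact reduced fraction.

Choose coordinates X = (0, 0), J = (1, 0), G = (0, 1).
1. Y is the midpoint of GX ⇒ Y = (0, 1/2)
2. R is where the line through X parallel to JG meets line YJ ⇒ R = (-1, 1)
3. V lies on line GJ with GV:VJ = 3:2 ⇒ V = (3/5, 2/5)
through J parallel to RV: direction (8/5, -3/5); meets GR at D = (-5/3, 1)
D = G + t·(R−G) with t = 5/3

t = 5/3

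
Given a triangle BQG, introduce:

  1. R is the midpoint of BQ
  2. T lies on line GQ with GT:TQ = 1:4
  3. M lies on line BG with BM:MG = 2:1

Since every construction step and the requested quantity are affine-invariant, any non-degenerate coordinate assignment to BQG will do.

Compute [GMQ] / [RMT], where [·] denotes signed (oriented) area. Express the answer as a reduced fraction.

[GMQ]:[RMT] = -5/3

Work in coordinates with B = (0, 0), Q = (1, 0), G = (0, 1).
1. R is the midpoint of BQ ⇒ R = (1/2, 0)
2. T lies on line GQ with GT:TQ = 1:4 ⇒ T = (1/5, 4/5)
3. M lies on line BG with BM:MG = 2:1 ⇒ M = (0, 2/3)
2·[GMQ] = 1/3, 2·[RMT] = -1/5
[GMQ]:[RMT] = 1/3:-1/5 = -5/3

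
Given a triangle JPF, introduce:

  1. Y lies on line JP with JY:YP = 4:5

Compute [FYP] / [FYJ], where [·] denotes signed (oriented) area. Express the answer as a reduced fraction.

Assign J = (0, 0), P = (1, 0), F = (0, 1) — the answer is frame-independent, so this choice is without loss of generality.
1. Y lies on line JP with JY:YP = 4:5 ⇒ Y = (4/9, 0)
2·[FYP] = 5/9, 2·[FYJ] = -4/9
[FYP]:[FYJ] = 5/9:-4/9 = -5/4

[FYP]:[FYJ] = -5/4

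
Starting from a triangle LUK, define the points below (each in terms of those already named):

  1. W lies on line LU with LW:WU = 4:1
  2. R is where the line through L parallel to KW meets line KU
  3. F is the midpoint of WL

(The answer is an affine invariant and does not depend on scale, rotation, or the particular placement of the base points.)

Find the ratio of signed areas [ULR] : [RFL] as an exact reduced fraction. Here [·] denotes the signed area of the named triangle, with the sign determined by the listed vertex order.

[ULR]:[RFL] = 5/2

Choose coordinates L = (0, 0), U = (1, 0), K = (0, 1).
1. W lies on line LU with LW:WU = 4:1 ⇒ W = (4/5, 0)
2. R is where the line through L parallel to KW meets line KU ⇒ R = (-4, 5)
3. F is the midpoint of WL ⇒ F = (2/5, 0)
2·[ULR] = -5, 2·[RFL] = -2
[ULR]:[RFL] = -5:-2 = 5/2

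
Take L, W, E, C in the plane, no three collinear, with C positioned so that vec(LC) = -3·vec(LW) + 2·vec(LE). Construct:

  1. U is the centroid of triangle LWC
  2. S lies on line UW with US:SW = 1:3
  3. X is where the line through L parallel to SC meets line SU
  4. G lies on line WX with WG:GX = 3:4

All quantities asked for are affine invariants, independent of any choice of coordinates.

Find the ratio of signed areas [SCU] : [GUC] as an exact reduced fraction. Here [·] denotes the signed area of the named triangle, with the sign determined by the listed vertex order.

[SCU]:[GUC] = -7

Choose coordinates L = (0, 0), W = (1, 0), E = (0, 1), C = (-3, 2).
1. U is the centroid of triangle LWC ⇒ U = (-2/3, 2/3)
2. S lies on line UW with US:SW = 1:3 ⇒ S = (-1/4, 1/2)
3. X is where the line through L parallel to SC meets line SU ⇒ X = (-11/4, 3/2)
4. G lies on line WX with WG:GX = 3:4 ⇒ G = (-17/28, 9/14)
2·[SCU] = 1/6, 2·[GUC] = -1/42
[SCU]:[GUC] = 1/6:-1/42 = -7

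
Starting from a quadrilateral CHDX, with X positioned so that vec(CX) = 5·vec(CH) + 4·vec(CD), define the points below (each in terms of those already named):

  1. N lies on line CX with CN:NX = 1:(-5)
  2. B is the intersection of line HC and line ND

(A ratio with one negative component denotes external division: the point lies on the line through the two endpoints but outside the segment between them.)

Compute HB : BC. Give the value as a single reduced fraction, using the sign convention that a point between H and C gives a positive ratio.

Work in coordinates with C = (0, 0), H = (1, 0), D = (0, 1), X = (5, 4).
1. N lies on line CX with CN:NX = 1:(-5) ⇒ N = (-5/4, -1)
2. B is the intersection of line HC and line ND ⇒ B = (-5/8, 0)
B = H + t·(C−H) with t = 13/8, so HB:BC = t:(1−t) = 13/8:-5/8

HB:BC = -13/5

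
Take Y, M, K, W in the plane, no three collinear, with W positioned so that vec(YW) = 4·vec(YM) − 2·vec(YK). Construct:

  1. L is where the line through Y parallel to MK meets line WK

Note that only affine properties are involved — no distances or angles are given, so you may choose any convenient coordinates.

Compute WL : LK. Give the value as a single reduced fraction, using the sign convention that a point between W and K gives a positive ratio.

Set Y = (0, 0), M = (1, 0), K = (0, 1), W = (4, -2); any affine frame gives the same invariant.
1. L is where the line through Y parallel to MK meets line WK ⇒ L = (-4, 4)
L = W + t·(K−W) with t = 2, so WL:LK = t:(1−t) = 2:-1

WL:LK = -2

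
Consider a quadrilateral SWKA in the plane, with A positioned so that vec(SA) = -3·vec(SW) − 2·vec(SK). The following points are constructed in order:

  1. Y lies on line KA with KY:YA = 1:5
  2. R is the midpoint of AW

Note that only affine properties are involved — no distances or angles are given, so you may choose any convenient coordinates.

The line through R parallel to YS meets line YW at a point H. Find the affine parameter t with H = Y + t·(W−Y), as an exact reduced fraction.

Work in coordinates with S = (0, 0), W = (1, 0), K = (0, 1), A = (-3, -2).
1. Y lies on line KA with KY:YA = 1:5 ⇒ Y = (-1/2, 1/2)
2. R is the midpoint of AW ⇒ R = (-1, -1)
through R parallel to YS: direction (1/2, -1/2); meets YW at H = (-7/2, 3/2)
H = Y + t·(W−Y) with t = -2

t = -2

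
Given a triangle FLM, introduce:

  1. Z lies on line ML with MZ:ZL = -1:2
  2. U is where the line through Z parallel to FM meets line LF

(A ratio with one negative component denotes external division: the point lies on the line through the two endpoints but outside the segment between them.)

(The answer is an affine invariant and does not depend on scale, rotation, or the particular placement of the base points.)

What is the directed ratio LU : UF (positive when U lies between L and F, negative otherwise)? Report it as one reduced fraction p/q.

Assign F = (0, 0), L = (1, 0), M = (0, 1) — the answer is frame-independent, so this choice is without loss of generality.
1. Z lies on line ML with MZ:ZL = -1:2 ⇒ Z = (-1, 2)
2. U is where the line through Z parallel to FM meets line LF ⇒ U = (-1, 0)
U = L + t·(F−L) with t = 2, so LU:UF = t:(1−t) = 2:-1

LU:UF = -2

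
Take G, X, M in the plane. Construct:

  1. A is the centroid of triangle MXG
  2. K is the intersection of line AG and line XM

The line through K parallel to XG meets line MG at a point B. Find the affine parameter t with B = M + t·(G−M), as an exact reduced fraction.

Choose coordinates G = (0, 0), X = (1, 0), M = (0, 1).
1. A is the centroid of triangle MXG ⇒ A = (1/3, 1/3)
2. K is the intersection of line AG and line XM ⇒ K = (1/2, 1/2)
through K parallel to XG: direction (-1, 0); meets MG at B = (0, 1/2)
B = M + t·(G−M) with t = 1/2

t = 1/2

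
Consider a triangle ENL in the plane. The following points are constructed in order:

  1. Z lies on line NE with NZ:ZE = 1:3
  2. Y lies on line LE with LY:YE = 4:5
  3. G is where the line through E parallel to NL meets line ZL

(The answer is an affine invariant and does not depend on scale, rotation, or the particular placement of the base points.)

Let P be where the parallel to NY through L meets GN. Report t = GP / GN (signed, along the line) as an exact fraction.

Choose coordinates E = (0, 0), N = (1, 0), L = (0, 1).
1. Z lies on line NE with NZ:ZE = 1:3 ⇒ Z = (3/4, 0)
2. Y lies on line LE with LY:YE = 4:5 ⇒ Y = (0, 5/9)
3. G is where the line through E parallel to NL meets line ZL ⇒ G = (3, -3)
through L parallel to NY: direction (-1, 5/9); meets GN at P = (9/17, 12/17)
P = G + t·(N−G) with t = 21/17

t = 21/17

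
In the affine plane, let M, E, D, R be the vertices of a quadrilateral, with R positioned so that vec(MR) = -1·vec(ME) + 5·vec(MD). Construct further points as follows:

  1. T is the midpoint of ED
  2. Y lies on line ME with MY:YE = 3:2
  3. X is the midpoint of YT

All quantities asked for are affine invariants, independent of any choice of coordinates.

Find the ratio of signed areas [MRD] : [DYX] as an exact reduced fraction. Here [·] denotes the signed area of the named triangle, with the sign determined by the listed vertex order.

Assign M = (0, 0), E = (1, 0), D = (0, 1), R = (-1, 5) — the answer is frame-independent, so this choice is without loss of generality.
1. T is the midpoint of ED ⇒ T = (1/2, 1/2)
2. Y lies on line ME with MY:YE = 3:2 ⇒ Y = (3/5, 0)
3. X is the midpoint of YT ⇒ X = (11/20, 1/4)
2·[MRD] = -1, 2·[DYX] = 1/10
[MRD]:[DYX] = -1:1/10 = -10

[MRD]:[DYX] = -10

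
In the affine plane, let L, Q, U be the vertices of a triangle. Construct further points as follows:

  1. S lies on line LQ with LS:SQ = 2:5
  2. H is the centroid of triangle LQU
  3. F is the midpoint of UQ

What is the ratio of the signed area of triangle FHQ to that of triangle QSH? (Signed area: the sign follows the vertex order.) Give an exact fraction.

[FHQ]:[QSH] = -7/10

Assign L = (0, 0), Q = (1, 0), U = (0, 1) — the answer is frame-independent, so this choice is without loss of generality.
1. S lies on line LQ with LS:SQ = 2:5 ⇒ S = (2/7, 0)
2. H is the centroid of triangle LQU ⇒ H = (1/3, 1/3)
3. F is the midpoint of UQ ⇒ F = (1/2, 1/2)
2·[FHQ] = 1/6, 2·[QSH] = -5/21
[FHQ]:[QSH] = 1/6:-5/21 = -7/10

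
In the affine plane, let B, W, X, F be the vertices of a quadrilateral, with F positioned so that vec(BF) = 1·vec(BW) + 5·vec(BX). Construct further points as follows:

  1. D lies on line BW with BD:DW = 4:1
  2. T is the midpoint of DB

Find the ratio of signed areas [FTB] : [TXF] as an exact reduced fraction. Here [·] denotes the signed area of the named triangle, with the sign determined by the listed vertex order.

[FTB]:[TXF] = 10/13

Choose coordinates B = (0, 0), W = (1, 0), X = (0, 1), F = (1, 5).
1. D lies on line BW with BD:DW = 4:1 ⇒ D = (4/5, 0)
2. T is the midpoint of DB ⇒ T = (2/5, 0)
2·[FTB] = -2, 2·[TXF] = -13/5
[FTB]:[TXF] = -2:-13/5 = 10/13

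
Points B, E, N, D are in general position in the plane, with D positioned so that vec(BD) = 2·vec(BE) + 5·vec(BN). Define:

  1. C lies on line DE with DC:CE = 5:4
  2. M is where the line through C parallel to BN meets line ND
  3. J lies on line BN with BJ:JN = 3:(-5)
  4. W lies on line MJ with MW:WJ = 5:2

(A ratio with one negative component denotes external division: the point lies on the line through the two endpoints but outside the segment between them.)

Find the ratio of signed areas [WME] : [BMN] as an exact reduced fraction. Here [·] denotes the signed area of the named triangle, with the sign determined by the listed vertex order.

[WME]:[BMN] = -145/91

Choose coordinates B = (0, 0), E = (1, 0), N = (0, 1), D = (2, 5).
1. C lies on line DE with DC:CE = 5:4 ⇒ C = (13/9, 20/9)
2. M is where the line through C parallel to BN meets line ND ⇒ M = (13/9, 35/9)
3. J lies on line BN with BJ:JN = 3:(-5) ⇒ J = (0, -3/2)
4. W lies on line MJ with MW:WJ = 5:2 ⇒ W = (26/63, 5/126)
2·[WME] = -145/63, 2·[BMN] = 13/9
[WME]:[BMN] = -145/63:13/9 = -145/91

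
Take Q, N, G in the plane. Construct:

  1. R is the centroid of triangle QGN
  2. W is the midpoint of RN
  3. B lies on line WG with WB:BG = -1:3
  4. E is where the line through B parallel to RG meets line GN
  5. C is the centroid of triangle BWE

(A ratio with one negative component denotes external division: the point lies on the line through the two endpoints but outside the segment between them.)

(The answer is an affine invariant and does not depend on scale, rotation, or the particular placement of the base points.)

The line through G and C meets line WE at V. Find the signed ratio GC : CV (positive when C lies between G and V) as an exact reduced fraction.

Set Q = (0, 0), N = (1, 0), G = (0, 1); any affine frame gives the same invariant.
1. R is the centroid of triangle QGN ⇒ R = (1/3, 1/3)
2. W is the midpoint of RN ⇒ W = (2/3, 1/6)
3. B lies on line WG with WB:BG = -1:3 ⇒ B = (1, -1/4)
4. E is where the line through B parallel to RG meets line GN ⇒ E = (3/4, 1/4)
5. C is the centroid of triangle BWE ⇒ C = (29/36, 1/18)
line GC meets WE at V = (29/42, 4/21)
C = G + t·(V−G) with t = 7/6, so GC:CV = 7/6:-1/6

GC:CV = -7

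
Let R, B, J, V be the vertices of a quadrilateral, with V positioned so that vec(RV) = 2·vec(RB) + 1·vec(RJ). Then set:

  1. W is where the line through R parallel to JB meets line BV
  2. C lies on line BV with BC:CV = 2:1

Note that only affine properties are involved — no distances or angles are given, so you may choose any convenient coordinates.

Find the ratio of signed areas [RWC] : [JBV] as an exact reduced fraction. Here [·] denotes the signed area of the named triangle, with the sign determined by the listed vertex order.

[RWC]:[JBV] = 7/12

Assign R = (0, 0), B = (1, 0), J = (0, 1), V = (2, 1) — the answer is frame-independent, so this choice is without loss of generality.
1. W is where the line through R parallel to JB meets line BV ⇒ W = (1/2, -1/2)
2. C lies on line BV with BC:CV = 2:1 ⇒ C = (5/3, 2/3)
2·[RWC] = 7/6, 2·[JBV] = 2
[RWC]:[JBV] = 7/6:2 = 7/12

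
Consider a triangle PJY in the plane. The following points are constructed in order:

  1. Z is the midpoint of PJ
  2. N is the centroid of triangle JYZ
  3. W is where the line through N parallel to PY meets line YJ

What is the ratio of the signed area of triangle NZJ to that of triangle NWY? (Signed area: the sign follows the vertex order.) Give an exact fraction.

Work in coordinates with P = (0, 0), J = (1, 0), Y = (0, 1).
1. Z is the midpoint of PJ ⇒ Z = (1/2, 0)
2. N is the centroid of triangle JYZ ⇒ N = (1/2, 1/3)
3. W is where the line through N parallel to PY meets line YJ ⇒ W = (1/2, 1/2)
2·[NZJ] = 1/6, 2·[NWY] = 1/12
[NZJ]:[NWY] = 1/6:1/12 = 2

[NZJ]:[NWY] = 2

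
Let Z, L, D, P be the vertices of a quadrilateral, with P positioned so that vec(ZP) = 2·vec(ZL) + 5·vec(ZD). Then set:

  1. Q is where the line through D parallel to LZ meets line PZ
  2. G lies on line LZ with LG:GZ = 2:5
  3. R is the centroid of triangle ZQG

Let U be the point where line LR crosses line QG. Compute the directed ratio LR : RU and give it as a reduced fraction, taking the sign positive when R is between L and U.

LR:RU = -11/5

Work in coordinates with Z = (0, 0), L = (1, 0), D = (0, 1), P = (2, 5).
1. Q is where the line through D parallel to LZ meets line PZ ⇒ Q = (2/5, 1)
2. G lies on line LZ with LG:GZ = 2:5 ⇒ G = (5/7, 0)
3. R is the centroid of triangle ZQG ⇒ R = (13/35, 1/3)
line LR meets QG at U = (23/35, 2/11)
R = L + t·(U−L) with t = 11/6, so LR:RU = 11/6:-5/6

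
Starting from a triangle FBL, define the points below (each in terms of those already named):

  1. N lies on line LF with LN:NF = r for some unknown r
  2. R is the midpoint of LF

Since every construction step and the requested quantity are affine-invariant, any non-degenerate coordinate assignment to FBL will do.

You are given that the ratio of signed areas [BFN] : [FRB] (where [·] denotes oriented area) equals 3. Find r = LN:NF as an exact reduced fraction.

r = -1/3

Set F = (0, 0), B = (1, 0), L = (0, 1); any affine frame gives the same invariant.
1. With LN:NF = r, write λ = r/(r+1) so N = L + λ·(F−L); N is affine-linear in λ
2. R is the midpoint of LF ⇒ R = (0, 1/2)
Every point depending on N is an affine combination of N and λ-independent points, so each such coordinate is linear in λ; the λ² term in each signed area is a multiple of (F−L)×(F−L) = 0, so 2·[BFN] and 2·[FRB] are each linear in λ. Evaluating at λ=0 and λ=1:
  2·[BFN] = λ − 1,   2·[FRB] = -1/2
So [BFN]:[FRB] = (λ − 1) / (-1/2). Setting this equal to 3:
  λ − 1 = 3·(-1/2)  ⇒  λ = -1/2
Then r = λ/(1−λ) = (-1/2)/(3/2) = -1/3. Check: with r = -1/3, N = (0, 3/2) and [BFN]:[FRB] = 3 as required.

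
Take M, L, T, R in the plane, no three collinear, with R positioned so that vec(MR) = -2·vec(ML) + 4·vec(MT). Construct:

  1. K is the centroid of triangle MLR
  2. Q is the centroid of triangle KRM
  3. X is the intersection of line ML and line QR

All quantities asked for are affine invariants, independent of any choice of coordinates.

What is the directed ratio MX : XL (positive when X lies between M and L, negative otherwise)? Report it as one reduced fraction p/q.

MX:XL = 1/4

Work in coordinates with M = (0, 0), L = (1, 0), T = (0, 1), R = (-2, 4).
1. K is the centroid of triangle MLR ⇒ K = (-1/3, 4/3)
2. Q is the centroid of triangle KRM ⇒ Q = (-7/9, 16/9)
3. X is the intersection of line ML and line QR ⇒ X = (1/5, 0)
X = M + t·(L−M) with t = 1/5, so MX:XL = t:(1−t) = 1/5:4/5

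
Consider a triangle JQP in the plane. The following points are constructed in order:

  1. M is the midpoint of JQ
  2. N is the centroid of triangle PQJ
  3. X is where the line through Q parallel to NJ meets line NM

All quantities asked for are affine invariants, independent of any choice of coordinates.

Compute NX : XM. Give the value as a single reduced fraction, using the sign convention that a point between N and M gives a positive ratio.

Choose coordinates J = (0, 0), Q = (1, 0), P = (0, 1).
1. M is the midpoint of JQ ⇒ M = (1/2, 0)
2. N is the centroid of triangle PQJ ⇒ N = (1/3, 1/3)
3. X is where the line through Q parallel to NJ meets line NM ⇒ X = (2/3, -1/3)
X = N + t·(M−N) with t = 2, so NX:XM = t:(1−t) = 2:-1

NX:XM = -2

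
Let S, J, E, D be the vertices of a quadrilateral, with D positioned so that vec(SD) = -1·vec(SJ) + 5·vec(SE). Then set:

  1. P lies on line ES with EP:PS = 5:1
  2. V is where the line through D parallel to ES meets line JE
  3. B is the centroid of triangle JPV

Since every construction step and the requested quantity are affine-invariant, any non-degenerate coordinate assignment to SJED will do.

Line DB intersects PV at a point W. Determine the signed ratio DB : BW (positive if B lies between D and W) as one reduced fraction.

Assign S = (0, 0), J = (1, 0), E = (0, 1), D = (-1, 5) — the answer is frame-independent, so this choice is without loss of generality.
1. P lies on line ES with EP:PS = 5:1 ⇒ P = (0, 1/6)
2. V is where the line through D parallel to ES meets line JE ⇒ V = (-1, 2)
3. B is the centroid of triangle JPV ⇒ B = (0, 13/18)
line DB meets PV at W = (5/22, -1/4)
B = D + t·(W−D) with t = 22/27, so DB:BW = 22/27:5/27

DB:BW = 22/5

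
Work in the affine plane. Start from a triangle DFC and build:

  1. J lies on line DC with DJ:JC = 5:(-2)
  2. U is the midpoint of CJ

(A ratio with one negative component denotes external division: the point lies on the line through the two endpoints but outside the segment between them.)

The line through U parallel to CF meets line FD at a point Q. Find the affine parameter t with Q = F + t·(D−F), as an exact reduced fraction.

t = -1/3

Set D = (0, 0), F = (1, 0), C = (0, 1); any affine frame gives the same invariant.
1. J lies on line DC with DJ:JC = 5:(-2) ⇒ J = (0, 5/3)
2. U is the midpoint of CJ ⇒ U = (0, 4/3)
through U parallel to CF: direction (1, -1); meets FD at Q = (4/3, 0)
Q = F + t·(D−F) with t = -1/3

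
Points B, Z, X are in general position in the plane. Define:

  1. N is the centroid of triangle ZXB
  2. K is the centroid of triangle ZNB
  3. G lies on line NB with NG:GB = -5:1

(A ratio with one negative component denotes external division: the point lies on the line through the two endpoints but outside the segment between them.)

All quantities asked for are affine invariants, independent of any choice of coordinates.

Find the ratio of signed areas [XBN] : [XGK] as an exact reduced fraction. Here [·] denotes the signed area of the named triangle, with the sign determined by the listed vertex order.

[XBN]:[XGK] = 3/5

Assign B = (0, 0), Z = (1, 0), X = (0, 1) — the answer is frame-independent, so this choice is without loss of generality.
1. N is the centroid of triangle ZXB ⇒ N = (1/3, 1/3)
2. K is the centroid of triangle ZNB ⇒ K = (4/9, 1/9)
3. G lies on line NB with NG:GB = -5:1 ⇒ G = (-1/12, -1/12)
2·[XBN] = 1/3, 2·[XGK] = 5/9
[XBN]:[XGK] = 1/3:5/9 = 3/5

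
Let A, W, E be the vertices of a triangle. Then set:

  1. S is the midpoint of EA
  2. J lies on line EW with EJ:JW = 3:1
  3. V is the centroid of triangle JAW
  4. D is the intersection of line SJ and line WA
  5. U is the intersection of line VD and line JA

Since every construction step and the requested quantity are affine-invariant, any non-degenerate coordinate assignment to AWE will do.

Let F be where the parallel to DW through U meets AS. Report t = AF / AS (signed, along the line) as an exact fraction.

t = 3/14

Assign A = (0, 0), W = (1, 0), E = (0, 1) — the answer is frame-independent, so this choice is without loss of generality.
1. S is the midpoint of EA ⇒ S = (0, 1/2)
2. J lies on line EW with EJ:JW = 3:1 ⇒ J = (3/4, 1/4)
3. V is the centroid of triangle JAW ⇒ V = (7/12, 1/12)
4. D is the intersection of line SJ and line WA ⇒ D = (3/2, 0)
5. U is the intersection of line VD and line JA ⇒ U = (9/28, 3/28)
through U parallel to DW: direction (-1/2, 0); meets AS at F = (0, 3/28)
F = A + t·(S−A) with t = 3/14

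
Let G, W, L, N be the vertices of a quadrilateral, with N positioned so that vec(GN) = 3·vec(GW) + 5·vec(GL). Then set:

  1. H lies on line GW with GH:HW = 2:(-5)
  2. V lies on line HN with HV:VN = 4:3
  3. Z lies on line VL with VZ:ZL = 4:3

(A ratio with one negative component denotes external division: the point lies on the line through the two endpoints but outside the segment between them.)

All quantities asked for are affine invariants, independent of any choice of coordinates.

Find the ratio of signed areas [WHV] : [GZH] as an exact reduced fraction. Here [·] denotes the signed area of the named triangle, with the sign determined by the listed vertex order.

[WHV]:[GZH] = -175/44

Assign G = (0, 0), W = (1, 0), L = (0, 1), N = (3, 5) — the answer is frame-independent, so this choice is without loss of generality.
1. H lies on line GW with GH:HW = 2:(-5) ⇒ H = (-2/3, 0)
2. V lies on line HN with HV:VN = 4:3 ⇒ V = (10/7, 20/7)
3. Z lies on line VL with VZ:ZL = 4:3 ⇒ Z = (30/49, 88/49)
2·[WHV] = -100/21, 2·[GZH] = 176/147
[WHV]:[GZH] = -100/21:176/147 = -175/44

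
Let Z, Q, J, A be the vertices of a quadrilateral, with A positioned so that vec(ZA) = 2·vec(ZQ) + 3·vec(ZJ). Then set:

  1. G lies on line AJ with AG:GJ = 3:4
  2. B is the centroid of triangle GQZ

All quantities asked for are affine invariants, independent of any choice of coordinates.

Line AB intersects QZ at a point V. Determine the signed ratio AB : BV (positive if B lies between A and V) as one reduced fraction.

Choose coordinates Z = (0, 0), Q = (1, 0), J = (0, 1), A = (2, 3).
1. G lies on line AJ with AG:GJ = 3:4 ⇒ G = (8/7, 15/7)
2. B is the centroid of triangle GQZ ⇒ B = (5/7, 5/7)
line AB meets QZ at V = (5/16, 0)
B = A + t·(V−A) with t = 16/21, so AB:BV = 16/21:5/21

AB:BV = 16/5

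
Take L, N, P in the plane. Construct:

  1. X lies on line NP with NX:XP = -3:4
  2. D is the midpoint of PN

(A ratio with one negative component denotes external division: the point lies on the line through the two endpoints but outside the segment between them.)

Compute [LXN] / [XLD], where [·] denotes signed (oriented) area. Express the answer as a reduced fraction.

[LXN]:[XLD] = -6/7

Work in coordinates with L = (0, 0), N = (1, 0), P = (0, 1).
1. X lies on line NP with NX:XP = -3:4 ⇒ X = (4, -3)
2. D is the midpoint of PN ⇒ D = (1/2, 1/2)
2·[LXN] = 3, 2·[XLD] = -7/2
[LXN]:[XLD] = 3:-7/2 = -6/7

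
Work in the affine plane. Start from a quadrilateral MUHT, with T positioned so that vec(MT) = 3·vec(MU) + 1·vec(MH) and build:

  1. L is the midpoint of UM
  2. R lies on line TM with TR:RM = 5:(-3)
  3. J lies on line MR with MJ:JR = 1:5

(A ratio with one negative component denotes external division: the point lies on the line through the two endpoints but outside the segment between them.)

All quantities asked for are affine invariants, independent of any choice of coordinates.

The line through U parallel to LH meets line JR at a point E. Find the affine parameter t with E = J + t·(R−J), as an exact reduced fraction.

Assign M = (0, 0), U = (1, 0), H = (0, 1), T = (3, 1) — the answer is frame-independent, so this choice is without loss of generality.
1. L is the midpoint of UM ⇒ L = (1/2, 0)
2. R lies on line TM with TR:RM = 5:(-3) ⇒ R = (-9/2, -3/2)
3. J lies on line MR with MJ:JR = 1:5 ⇒ J = (-3/4, -1/4)
through U parallel to LH: direction (-1/2, 1); meets JR at E = (6/7, 2/7)
E = J + t·(R−J) with t = -3/7

t = -3/7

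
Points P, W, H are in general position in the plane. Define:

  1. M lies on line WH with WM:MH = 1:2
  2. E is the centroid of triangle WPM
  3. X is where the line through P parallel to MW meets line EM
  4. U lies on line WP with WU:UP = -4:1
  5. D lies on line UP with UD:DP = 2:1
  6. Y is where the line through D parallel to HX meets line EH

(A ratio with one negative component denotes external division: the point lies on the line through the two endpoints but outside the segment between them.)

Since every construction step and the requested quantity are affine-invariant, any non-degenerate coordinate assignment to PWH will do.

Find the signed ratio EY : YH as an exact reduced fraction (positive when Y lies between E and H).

Set P = (0, 0), W = (1, 0), H = (0, 1); any affine frame gives the same invariant.
1. M lies on line WH with WM:MH = 1:2 ⇒ M = (2/3, 1/3)
2. E is the centroid of triangle WPM ⇒ E = (5/9, 1/9)
3. X is where the line through P parallel to MW meets line EM ⇒ X = (1/3, -1/3)
4. U lies on line WP with WU:UP = -4:1 ⇒ U = (-1/3, 0)
5. D lies on line UP with UD:DP = 2:1 ⇒ D = (-1/9, 0)
6. Y is where the line through D parallel to HX meets line EH ⇒ Y = (-65/108, 53/27)
Y = E + t·(H−E) with t = 25/12, so EY:YH = t:(1−t) = 25/12:-13/12

EY:YH = -25/13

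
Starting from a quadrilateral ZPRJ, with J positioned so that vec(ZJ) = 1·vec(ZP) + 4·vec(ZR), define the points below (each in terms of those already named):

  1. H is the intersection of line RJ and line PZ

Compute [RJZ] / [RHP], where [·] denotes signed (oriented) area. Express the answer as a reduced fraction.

Set Z = (0, 0), P = (1, 0), R = (0, 1), J = (1, 4); any affine frame gives the same invariant.
1. H is the intersection of line RJ and line PZ ⇒ H = (-1/3, 0)
2·[RJZ] = -1, 2·[RHP] = 4/3
[RJZ]:[RHP] = -1:4/3 = -3/4

[RJZ]:[RHP] = -3/4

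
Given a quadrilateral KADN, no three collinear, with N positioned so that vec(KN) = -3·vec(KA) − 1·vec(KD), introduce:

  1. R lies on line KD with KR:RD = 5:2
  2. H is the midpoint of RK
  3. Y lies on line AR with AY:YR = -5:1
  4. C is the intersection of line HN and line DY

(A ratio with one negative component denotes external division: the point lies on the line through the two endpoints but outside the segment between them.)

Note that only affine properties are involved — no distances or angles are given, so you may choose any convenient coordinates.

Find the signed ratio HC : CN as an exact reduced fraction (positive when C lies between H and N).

HC:CN = -9/10

Assign K = (0, 0), A = (1, 0), D = (0, 1), N = (-3, -1) — the answer is frame-independent, so this choice is without loss of generality.
1. R lies on line KD with KR:RD = 5:2 ⇒ R = (0, 5/7)
2. H is the midpoint of RK ⇒ H = (0, 5/14)
3. Y lies on line AR with AY:YR = -5:1 ⇒ Y = (-1/4, 25/28)
4. C is the intersection of line HN and line DY ⇒ C = (27, 88/7)
C = H + t·(N−H) with t = -9, so HC:CN = t:(1−t) = -9:10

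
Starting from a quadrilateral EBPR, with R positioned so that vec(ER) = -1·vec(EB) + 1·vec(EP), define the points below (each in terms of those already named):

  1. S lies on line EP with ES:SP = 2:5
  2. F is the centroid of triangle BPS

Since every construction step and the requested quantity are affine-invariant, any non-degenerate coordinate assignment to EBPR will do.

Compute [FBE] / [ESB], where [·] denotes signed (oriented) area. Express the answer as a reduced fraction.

[FBE]:[ESB] = 3/2

Assign E = (0, 0), B = (1, 0), P = (0, 1), R = (-1, 1) — the answer is frame-independent, so this choice is without loss of generality.
1. S lies on line EP with ES:SP = 2:5 ⇒ S = (0, 2/7)
2. F is the centroid of triangle BPS ⇒ F = (1/3, 3/7)
2·[FBE] = -3/7, 2·[ESB] = -2/7
[FBE]:[ESB] = -3/7:-2/7 = 3/2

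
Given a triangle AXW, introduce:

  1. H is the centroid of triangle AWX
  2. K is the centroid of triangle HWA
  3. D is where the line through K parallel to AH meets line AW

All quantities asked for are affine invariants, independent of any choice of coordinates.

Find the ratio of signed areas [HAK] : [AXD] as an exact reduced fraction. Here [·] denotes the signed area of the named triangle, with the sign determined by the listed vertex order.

[HAK]:[AXD] = -1/3

Work in coordinates with A = (0, 0), X = (1, 0), W = (0, 1).
1. H is the centroid of triangle AWX ⇒ H = (1/3, 1/3)
2. K is the centroid of triangle HWA ⇒ K = (1/9, 4/9)
3. D is where the line through K parallel to AH meets line AW ⇒ D = (0, 1/3)
2·[HAK] = -1/9, 2·[AXD] = 1/3
[HAK]:[AXD] = -1/9:1/3 = -1/3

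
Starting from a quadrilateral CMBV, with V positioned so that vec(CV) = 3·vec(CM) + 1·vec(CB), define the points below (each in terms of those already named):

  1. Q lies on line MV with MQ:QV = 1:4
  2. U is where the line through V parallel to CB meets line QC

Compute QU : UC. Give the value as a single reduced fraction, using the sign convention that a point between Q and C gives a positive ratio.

QU:UC = -8/15

Set C = (0, 0), M = (1, 0), B = (0, 1), V = (3, 1); any affine frame gives the same invariant.
1. Q lies on line MV with MQ:QV = 1:4 ⇒ Q = (7/5, 1/5)
2. U is where the line through V parallel to CB meets line QC ⇒ U = (3, 3/7)
U = Q + t·(C−Q) with t = -8/7, so QU:UC = t:(1−t) = -8/7:15/7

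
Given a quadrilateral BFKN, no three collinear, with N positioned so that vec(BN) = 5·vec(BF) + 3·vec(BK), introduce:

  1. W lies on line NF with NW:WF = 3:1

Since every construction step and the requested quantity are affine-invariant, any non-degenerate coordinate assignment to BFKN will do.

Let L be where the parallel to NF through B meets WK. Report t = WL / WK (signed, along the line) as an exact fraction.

t = 3/7

Set B = (0, 0), F = (1, 0), K = (0, 1), N = (5, 3); any affine frame gives the same invariant.
1. W lies on line NF with NW:WF = 3:1 ⇒ W = (2, 3/4)
through B parallel to NF: direction (-4, -3); meets WK at L = (8/7, 6/7)
L = W + t·(K−W) with t = 3/7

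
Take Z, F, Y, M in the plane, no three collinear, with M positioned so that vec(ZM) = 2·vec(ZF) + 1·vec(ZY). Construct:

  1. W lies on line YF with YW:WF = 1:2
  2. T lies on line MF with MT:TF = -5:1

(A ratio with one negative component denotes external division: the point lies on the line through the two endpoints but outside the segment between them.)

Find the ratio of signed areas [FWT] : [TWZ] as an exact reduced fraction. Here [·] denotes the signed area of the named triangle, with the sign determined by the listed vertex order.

Set Z = (0, 0), F = (1, 0), Y = (0, 1), M = (2, 1); any affine frame gives the same invariant.
1. W lies on line YF with YW:WF = 1:2 ⇒ W = (1/3, 2/3)
2. T lies on line MF with MT:TF = -5:1 ⇒ T = (3/4, -1/4)
2·[FWT] = 1/3, 2·[TWZ] = 7/12
[FWT]:[TWZ] = 1/3:7/12 = 4/7

[FWT]:[TWZ] = 4/7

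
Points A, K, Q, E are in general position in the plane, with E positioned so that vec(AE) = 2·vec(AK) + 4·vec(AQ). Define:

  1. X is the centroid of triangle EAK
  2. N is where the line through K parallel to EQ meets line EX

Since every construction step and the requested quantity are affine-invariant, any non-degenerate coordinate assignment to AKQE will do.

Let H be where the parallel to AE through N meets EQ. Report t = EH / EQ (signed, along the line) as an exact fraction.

t = -10/7

Set A = (0, 0), K = (1, 0), Q = (0, 1), E = (2, 4); any affine frame gives the same invariant.
1. X is the centroid of triangle EAK ⇒ X = (1, 4/3)
2. N is where the line through K parallel to EQ meets line EX ⇒ N = (-1/7, -12/7)
through N parallel to AE: direction (2, 4); meets EQ at H = (34/7, 58/7)
H = E + t·(Q−E) with t = -10/7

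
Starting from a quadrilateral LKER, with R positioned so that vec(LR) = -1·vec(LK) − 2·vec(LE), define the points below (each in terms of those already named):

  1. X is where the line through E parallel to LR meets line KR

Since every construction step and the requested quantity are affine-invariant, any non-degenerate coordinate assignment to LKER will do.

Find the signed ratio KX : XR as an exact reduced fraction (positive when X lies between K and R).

Assign L = (0, 0), K = (1, 0), E = (0, 1), R = (-1, -2) — the answer is frame-independent, so this choice is without loss of generality.
1. X is where the line through E parallel to LR meets line KR ⇒ X = (-2, -3)
X = K + t·(R−K) with t = 3/2, so KX:XR = t:(1−t) = 3/2:-1/2

KX:XR = -3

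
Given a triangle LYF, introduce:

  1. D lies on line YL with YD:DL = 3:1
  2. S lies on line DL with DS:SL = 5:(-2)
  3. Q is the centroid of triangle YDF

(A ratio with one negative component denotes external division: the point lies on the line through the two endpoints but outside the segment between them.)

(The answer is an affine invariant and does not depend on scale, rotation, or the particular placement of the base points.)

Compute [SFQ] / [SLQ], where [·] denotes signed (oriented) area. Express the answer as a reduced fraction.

[SFQ]:[SLQ] = -19/2

Set L = (0, 0), Y = (1, 0), F = (0, 1); any affine frame gives the same invariant.
1. D lies on line YL with YD:DL = 3:1 ⇒ D = (1/4, 0)
2. S lies on line DL with DS:SL = 5:(-2) ⇒ S = (-1/6, 0)
3. Q is the centroid of triangle YDF ⇒ Q = (5/12, 1/3)
2·[SFQ] = -19/36, 2·[SLQ] = 1/18
[SFQ]:[SLQ] = -19/36:1/18 = -19/2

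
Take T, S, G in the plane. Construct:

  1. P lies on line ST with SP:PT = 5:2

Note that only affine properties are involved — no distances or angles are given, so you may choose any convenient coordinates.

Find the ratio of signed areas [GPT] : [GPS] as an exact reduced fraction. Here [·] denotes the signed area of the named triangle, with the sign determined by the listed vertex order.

Work in coordinates with T = (0, 0), S = (1, 0), G = (0, 1).
1. P lies on line ST with SP:PT = 5:2 ⇒ P = (2/7, 0)
2·[GPT] = -2/7, 2·[GPS] = 5/7
[GPT]:[GPS] = -2/7:5/7 = -2/5

[GPT]:[GPS] = -2/5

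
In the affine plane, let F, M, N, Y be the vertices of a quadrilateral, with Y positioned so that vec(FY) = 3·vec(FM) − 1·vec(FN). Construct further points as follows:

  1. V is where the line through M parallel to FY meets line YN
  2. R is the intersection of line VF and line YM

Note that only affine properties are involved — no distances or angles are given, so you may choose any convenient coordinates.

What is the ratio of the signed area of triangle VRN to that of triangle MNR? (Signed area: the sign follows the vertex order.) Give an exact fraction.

[VRN]:[MNR] = 2

Work in coordinates with F = (0, 0), M = (1, 0), N = (0, 1), Y = (3, -1).
1. V is where the line through M parallel to FY meets line YN ⇒ V = (2, -1/3)
2. R is the intersection of line VF and line YM ⇒ R = (3/2, -1/4)
2·[VRN] = -1/2, 2·[MNR] = -1/4
[VRN]:[MNR] = -1/2:-1/4 = 2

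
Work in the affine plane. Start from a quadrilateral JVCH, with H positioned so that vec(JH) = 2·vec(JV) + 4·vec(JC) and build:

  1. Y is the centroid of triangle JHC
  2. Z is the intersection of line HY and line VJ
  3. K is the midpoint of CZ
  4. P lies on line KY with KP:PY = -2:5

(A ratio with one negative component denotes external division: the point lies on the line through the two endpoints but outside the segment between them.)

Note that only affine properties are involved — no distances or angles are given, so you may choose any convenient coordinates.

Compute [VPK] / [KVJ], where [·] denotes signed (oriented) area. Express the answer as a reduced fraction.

[VPK]:[KVJ] = 146/63

Work in coordinates with J = (0, 0), V = (1, 0), C = (0, 1), H = (2, 4).
1. Y is the centroid of triangle JHC ⇒ Y = (2/3, 5/3)
2. Z is the intersection of line HY and line VJ ⇒ Z = (-2/7, 0)
3. K is the midpoint of CZ ⇒ K = (-1/7, 1/2)
4. P lies on line KY with KP:PY = -2:5 ⇒ P = (-43/63, -5/18)
2·[VPK] = -73/63, 2·[KVJ] = -1/2
[VPK]:[KVJ] = -73/63:-1/2 = 146/63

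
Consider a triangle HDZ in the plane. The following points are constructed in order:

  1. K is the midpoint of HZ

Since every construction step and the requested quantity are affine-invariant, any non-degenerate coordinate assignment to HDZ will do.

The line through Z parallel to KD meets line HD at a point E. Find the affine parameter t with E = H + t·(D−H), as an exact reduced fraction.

Assign H = (0, 0), D = (1, 0), Z = (0, 1) — the answer is frame-independent, so this choice is without loss of generality.
1. K is the midpoint of HZ ⇒ K = (0, 1/2)
through Z parallel to KD: direction (1, -1/2); meets HD at E = (2, 0)
E = H + t·(D−H) with t = 2

t = 2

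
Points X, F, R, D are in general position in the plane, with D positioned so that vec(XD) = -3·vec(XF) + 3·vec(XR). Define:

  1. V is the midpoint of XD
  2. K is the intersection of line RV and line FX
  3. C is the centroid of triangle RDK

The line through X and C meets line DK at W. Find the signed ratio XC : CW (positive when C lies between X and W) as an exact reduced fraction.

Choose coordinates X = (0, 0), F = (1, 0), R = (0, 1), D = (-3, 3).
1. V is the midpoint of XD ⇒ V = (-3/2, 3/2)
2. K is the intersection of line RV and line FX ⇒ K = (3, 0)
3. C is the centroid of triangle RDK ⇒ C = (0, 4/3)
line XC meets DK at W = (0, 3/2)
C = X + t·(W−X) with t = 8/9, so XC:CW = 8/9:1/9

XC:CW = 8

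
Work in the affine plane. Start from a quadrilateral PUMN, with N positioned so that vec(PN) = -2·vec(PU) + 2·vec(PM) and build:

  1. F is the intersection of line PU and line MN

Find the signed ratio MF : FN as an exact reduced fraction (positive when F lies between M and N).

MF:FN = -1/2

Assign P = (0, 0), U = (1, 0), M = (0, 1), N = (-2, 2) — the answer is frame-independent, so this choice is without loss of generality.
1. F is the intersection of line PU and line MN ⇒ F = (2, 0)
F = M + t·(N−M) with t = -1, so MF:FN = t:(1−t) = -1:2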